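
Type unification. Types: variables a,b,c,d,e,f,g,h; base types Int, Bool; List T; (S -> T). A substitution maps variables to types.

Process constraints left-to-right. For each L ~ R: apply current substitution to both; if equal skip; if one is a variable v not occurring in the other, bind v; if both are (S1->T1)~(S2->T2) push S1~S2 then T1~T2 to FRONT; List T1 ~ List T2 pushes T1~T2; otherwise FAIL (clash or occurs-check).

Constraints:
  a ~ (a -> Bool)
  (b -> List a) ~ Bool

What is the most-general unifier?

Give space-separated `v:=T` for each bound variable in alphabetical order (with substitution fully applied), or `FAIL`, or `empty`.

Answer: FAIL

Derivation:
step 1: unify a ~ (a -> Bool)  [subst: {-} | 1 pending]
  occurs-check fail: a in (a -> Bool)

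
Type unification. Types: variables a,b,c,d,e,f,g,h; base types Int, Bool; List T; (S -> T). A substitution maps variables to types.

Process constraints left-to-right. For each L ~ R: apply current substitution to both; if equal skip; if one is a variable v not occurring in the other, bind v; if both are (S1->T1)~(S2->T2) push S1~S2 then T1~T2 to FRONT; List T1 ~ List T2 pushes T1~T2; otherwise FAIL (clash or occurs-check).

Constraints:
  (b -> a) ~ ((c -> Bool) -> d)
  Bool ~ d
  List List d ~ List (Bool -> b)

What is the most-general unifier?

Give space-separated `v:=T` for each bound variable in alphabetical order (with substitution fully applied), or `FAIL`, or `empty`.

step 1: unify (b -> a) ~ ((c -> Bool) -> d)  [subst: {-} | 2 pending]
  -> decompose arrow: push b~(c -> Bool), a~d
step 2: unify b ~ (c -> Bool)  [subst: {-} | 3 pending]
  bind b := (c -> Bool)
step 3: unify a ~ d  [subst: {b:=(c -> Bool)} | 2 pending]
  bind a := d
step 4: unify Bool ~ d  [subst: {b:=(c -> Bool), a:=d} | 1 pending]
  bind d := Bool
step 5: unify List List Bool ~ List (Bool -> (c -> Bool))  [subst: {b:=(c -> Bool), a:=d, d:=Bool} | 0 pending]
  -> decompose List: push List Bool~(Bool -> (c -> Bool))
step 6: unify List Bool ~ (Bool -> (c -> Bool))  [subst: {b:=(c -> Bool), a:=d, d:=Bool} | 0 pending]
  clash: List Bool vs (Bool -> (c -> Bool))

Answer: FAIL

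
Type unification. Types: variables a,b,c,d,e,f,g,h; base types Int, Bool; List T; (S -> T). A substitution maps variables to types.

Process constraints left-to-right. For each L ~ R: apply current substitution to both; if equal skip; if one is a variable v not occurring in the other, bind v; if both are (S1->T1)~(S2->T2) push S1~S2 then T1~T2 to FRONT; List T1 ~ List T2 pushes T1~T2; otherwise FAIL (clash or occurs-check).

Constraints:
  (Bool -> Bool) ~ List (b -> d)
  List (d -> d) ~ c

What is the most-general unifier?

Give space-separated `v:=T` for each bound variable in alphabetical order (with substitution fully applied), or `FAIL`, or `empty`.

step 1: unify (Bool -> Bool) ~ List (b -> d)  [subst: {-} | 1 pending]
  clash: (Bool -> Bool) vs List (b -> d)

Answer: FAIL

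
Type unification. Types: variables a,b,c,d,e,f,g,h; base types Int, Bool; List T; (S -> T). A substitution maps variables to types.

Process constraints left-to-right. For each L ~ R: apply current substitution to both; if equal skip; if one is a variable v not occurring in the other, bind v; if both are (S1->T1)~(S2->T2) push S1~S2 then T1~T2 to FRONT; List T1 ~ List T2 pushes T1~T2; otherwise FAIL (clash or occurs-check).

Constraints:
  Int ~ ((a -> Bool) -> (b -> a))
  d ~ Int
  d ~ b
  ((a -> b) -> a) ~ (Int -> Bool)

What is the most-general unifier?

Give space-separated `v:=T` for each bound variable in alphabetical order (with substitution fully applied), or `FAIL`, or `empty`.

step 1: unify Int ~ ((a -> Bool) -> (b -> a))  [subst: {-} | 3 pending]
  clash: Int vs ((a -> Bool) -> (b -> a))

Answer: FAIL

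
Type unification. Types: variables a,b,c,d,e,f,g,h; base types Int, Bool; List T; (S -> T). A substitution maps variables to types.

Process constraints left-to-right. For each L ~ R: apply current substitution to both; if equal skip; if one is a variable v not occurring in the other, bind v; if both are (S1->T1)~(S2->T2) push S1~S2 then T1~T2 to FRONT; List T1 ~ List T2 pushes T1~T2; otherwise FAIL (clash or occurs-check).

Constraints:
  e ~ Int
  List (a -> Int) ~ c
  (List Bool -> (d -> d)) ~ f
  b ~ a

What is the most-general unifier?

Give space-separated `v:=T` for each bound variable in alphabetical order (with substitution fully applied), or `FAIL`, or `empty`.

Answer: b:=a c:=List (a -> Int) e:=Int f:=(List Bool -> (d -> d))

Derivation:
step 1: unify e ~ Int  [subst: {-} | 3 pending]
  bind e := Int
step 2: unify List (a -> Int) ~ c  [subst: {e:=Int} | 2 pending]
  bind c := List (a -> Int)
step 3: unify (List Bool -> (d -> d)) ~ f  [subst: {e:=Int, c:=List (a -> Int)} | 1 pending]
  bind f := (List Bool -> (d -> d))
step 4: unify b ~ a  [subst: {e:=Int, c:=List (a -> Int), f:=(List Bool -> (d -> d))} | 0 pending]
  bind b := a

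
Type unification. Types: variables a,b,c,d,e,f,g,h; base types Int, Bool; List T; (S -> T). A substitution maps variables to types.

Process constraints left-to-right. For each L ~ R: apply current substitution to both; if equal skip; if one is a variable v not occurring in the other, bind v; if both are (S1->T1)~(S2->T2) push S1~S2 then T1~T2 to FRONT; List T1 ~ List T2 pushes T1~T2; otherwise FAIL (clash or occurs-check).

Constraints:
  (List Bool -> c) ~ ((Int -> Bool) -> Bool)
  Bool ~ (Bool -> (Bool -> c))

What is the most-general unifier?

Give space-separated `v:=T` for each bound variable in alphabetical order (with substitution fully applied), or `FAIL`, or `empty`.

step 1: unify (List Bool -> c) ~ ((Int -> Bool) -> Bool)  [subst: {-} | 1 pending]
  -> decompose arrow: push List Bool~(Int -> Bool), c~Bool
step 2: unify List Bool ~ (Int -> Bool)  [subst: {-} | 2 pending]
  clash: List Bool vs (Int -> Bool)

Answer: FAIL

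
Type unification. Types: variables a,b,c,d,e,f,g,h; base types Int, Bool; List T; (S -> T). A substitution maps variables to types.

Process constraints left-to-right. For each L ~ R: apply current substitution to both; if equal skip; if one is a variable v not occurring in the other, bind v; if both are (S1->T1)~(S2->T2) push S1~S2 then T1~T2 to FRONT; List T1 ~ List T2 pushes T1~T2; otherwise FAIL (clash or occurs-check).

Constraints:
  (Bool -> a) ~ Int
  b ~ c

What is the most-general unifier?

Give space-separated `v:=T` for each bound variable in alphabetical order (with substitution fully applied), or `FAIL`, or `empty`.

step 1: unify (Bool -> a) ~ Int  [subst: {-} | 1 pending]
  clash: (Bool -> a) vs Int

Answer: FAIL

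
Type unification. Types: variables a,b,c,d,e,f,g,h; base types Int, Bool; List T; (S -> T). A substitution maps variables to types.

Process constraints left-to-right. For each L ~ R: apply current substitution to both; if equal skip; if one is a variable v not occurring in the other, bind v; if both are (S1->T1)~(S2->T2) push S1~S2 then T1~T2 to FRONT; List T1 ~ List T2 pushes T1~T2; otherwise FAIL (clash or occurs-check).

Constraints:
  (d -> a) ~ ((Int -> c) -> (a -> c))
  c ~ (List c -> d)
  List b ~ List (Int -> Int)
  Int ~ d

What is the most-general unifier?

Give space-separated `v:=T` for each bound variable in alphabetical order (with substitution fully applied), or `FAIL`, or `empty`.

step 1: unify (d -> a) ~ ((Int -> c) -> (a -> c))  [subst: {-} | 3 pending]
  -> decompose arrow: push d~(Int -> c), a~(a -> c)
step 2: unify d ~ (Int -> c)  [subst: {-} | 4 pending]
  bind d := (Int -> c)
step 3: unify a ~ (a -> c)  [subst: {d:=(Int -> c)} | 3 pending]
  occurs-check fail: a in (a -> c)

Answer: FAIL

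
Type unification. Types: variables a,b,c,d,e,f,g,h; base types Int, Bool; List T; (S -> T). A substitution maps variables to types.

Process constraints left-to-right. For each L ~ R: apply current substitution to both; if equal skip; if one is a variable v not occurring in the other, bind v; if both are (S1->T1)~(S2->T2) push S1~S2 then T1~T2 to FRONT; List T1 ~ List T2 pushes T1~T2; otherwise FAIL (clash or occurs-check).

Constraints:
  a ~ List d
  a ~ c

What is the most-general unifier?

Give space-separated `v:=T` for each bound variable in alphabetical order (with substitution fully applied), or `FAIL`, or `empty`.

Answer: a:=List d c:=List d

Derivation:
step 1: unify a ~ List d  [subst: {-} | 1 pending]
  bind a := List d
step 2: unify List d ~ c  [subst: {a:=List d} | 0 pending]
  bind c := List d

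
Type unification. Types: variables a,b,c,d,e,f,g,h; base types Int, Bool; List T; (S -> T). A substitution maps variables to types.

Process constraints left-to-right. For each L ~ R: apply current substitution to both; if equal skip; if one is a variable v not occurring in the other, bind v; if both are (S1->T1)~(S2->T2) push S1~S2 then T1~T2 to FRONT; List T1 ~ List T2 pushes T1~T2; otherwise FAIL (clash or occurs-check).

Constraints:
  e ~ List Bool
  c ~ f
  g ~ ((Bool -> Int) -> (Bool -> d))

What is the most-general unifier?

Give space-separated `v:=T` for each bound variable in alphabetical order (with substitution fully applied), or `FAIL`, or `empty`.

Answer: c:=f e:=List Bool g:=((Bool -> Int) -> (Bool -> d))

Derivation:
step 1: unify e ~ List Bool  [subst: {-} | 2 pending]
  bind e := List Bool
step 2: unify c ~ f  [subst: {e:=List Bool} | 1 pending]
  bind c := f
step 3: unify g ~ ((Bool -> Int) -> (Bool -> d))  [subst: {e:=List Bool, c:=f} | 0 pending]
  bind g := ((Bool -> Int) -> (Bool -> d))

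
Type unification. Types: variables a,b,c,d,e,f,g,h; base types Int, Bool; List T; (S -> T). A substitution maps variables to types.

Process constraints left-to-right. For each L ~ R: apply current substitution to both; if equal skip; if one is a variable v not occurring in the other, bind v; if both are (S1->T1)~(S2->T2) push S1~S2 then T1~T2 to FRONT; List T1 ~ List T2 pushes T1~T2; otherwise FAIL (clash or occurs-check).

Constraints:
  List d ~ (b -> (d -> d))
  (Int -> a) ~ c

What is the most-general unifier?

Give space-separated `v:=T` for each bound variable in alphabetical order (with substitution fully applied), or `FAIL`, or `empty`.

Answer: FAIL

Derivation:
step 1: unify List d ~ (b -> (d -> d))  [subst: {-} | 1 pending]
  clash: List d vs (b -> (d -> d))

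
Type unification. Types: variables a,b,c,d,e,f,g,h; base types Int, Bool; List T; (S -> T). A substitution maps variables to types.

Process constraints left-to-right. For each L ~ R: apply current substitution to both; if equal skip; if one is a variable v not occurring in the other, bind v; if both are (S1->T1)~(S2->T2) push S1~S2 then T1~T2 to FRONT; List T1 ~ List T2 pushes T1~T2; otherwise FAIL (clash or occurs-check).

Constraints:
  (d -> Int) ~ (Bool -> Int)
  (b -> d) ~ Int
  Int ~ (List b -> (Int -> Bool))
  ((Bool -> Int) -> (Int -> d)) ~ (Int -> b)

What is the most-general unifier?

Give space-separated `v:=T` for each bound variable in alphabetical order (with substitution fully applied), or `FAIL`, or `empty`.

Answer: FAIL

Derivation:
step 1: unify (d -> Int) ~ (Bool -> Int)  [subst: {-} | 3 pending]
  -> decompose arrow: push d~Bool, Int~Int
step 2: unify d ~ Bool  [subst: {-} | 4 pending]
  bind d := Bool
step 3: unify Int ~ Int  [subst: {d:=Bool} | 3 pending]
  -> identical, skip
step 4: unify (b -> Bool) ~ Int  [subst: {d:=Bool} | 2 pending]
  clash: (b -> Bool) vs Int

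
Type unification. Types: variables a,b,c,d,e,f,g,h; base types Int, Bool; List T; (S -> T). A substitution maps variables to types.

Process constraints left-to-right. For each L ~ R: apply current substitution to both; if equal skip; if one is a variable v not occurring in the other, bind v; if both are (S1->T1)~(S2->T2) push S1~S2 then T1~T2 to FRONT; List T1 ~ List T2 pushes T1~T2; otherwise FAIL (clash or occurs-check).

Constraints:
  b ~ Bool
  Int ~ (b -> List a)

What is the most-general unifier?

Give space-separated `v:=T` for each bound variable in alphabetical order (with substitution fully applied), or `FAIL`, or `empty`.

step 1: unify b ~ Bool  [subst: {-} | 1 pending]
  bind b := Bool
step 2: unify Int ~ (Bool -> List a)  [subst: {b:=Bool} | 0 pending]
  clash: Int vs (Bool -> List a)

Answer: FAIL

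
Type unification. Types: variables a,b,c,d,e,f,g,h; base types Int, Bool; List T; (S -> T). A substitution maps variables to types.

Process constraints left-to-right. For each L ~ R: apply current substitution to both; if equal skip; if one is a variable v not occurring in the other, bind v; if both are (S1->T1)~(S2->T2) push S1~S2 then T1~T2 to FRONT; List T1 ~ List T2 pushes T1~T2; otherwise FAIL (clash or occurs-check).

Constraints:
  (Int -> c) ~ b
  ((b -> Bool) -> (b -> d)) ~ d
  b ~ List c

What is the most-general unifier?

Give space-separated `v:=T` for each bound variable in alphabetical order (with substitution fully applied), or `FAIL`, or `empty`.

Answer: FAIL

Derivation:
step 1: unify (Int -> c) ~ b  [subst: {-} | 2 pending]
  bind b := (Int -> c)
step 2: unify (((Int -> c) -> Bool) -> ((Int -> c) -> d)) ~ d  [subst: {b:=(Int -> c)} | 1 pending]
  occurs-check fail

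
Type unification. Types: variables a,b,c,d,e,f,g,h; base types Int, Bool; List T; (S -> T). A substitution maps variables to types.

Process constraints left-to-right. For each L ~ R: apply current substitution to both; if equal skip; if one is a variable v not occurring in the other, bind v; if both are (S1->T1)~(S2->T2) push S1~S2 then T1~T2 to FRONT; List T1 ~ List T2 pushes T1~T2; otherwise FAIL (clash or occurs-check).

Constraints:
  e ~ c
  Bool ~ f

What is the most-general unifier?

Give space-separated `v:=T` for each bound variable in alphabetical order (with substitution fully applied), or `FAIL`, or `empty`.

step 1: unify e ~ c  [subst: {-} | 1 pending]
  bind e := c
step 2: unify Bool ~ f  [subst: {e:=c} | 0 pending]
  bind f := Bool

Answer: e:=c f:=Bool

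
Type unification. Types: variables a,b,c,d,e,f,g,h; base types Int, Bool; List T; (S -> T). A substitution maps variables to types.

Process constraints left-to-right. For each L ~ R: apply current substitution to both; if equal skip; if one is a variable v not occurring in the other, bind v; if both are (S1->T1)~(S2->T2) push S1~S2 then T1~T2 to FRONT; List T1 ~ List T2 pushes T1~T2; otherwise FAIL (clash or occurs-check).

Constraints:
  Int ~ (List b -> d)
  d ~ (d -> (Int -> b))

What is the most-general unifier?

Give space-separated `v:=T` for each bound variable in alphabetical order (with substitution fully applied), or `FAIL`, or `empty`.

step 1: unify Int ~ (List b -> d)  [subst: {-} | 1 pending]
  clash: Int vs (List b -> d)

Answer: FAIL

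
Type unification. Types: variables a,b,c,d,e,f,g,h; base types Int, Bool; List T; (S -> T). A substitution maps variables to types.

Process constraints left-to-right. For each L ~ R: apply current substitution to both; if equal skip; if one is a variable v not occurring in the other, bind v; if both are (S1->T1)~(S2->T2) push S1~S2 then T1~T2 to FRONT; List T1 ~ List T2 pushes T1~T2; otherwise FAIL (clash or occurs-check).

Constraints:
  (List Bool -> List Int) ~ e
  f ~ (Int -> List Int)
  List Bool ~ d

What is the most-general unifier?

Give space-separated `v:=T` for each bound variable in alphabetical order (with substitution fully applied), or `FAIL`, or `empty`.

Answer: d:=List Bool e:=(List Bool -> List Int) f:=(Int -> List Int)

Derivation:
step 1: unify (List Bool -> List Int) ~ e  [subst: {-} | 2 pending]
  bind e := (List Bool -> List Int)
step 2: unify f ~ (Int -> List Int)  [subst: {e:=(List Bool -> List Int)} | 1 pending]
  bind f := (Int -> List Int)
step 3: unify List Bool ~ d  [subst: {e:=(List Bool -> List Int), f:=(Int -> List Int)} | 0 pending]
  bind d := List Bool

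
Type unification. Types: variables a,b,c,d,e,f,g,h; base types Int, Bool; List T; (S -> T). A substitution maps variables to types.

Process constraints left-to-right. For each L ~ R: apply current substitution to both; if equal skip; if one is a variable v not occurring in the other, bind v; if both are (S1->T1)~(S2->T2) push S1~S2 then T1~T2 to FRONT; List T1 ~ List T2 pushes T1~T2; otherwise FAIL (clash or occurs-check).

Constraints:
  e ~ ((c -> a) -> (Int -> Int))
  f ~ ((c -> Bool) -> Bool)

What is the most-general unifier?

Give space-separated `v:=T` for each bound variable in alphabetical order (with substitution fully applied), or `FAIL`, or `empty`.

Answer: e:=((c -> a) -> (Int -> Int)) f:=((c -> Bool) -> Bool)

Derivation:
step 1: unify e ~ ((c -> a) -> (Int -> Int))  [subst: {-} | 1 pending]
  bind e := ((c -> a) -> (Int -> Int))
step 2: unify f ~ ((c -> Bool) -> Bool)  [subst: {e:=((c -> a) -> (Int -> Int))} | 0 pending]
  bind f := ((c -> Bool) -> Bool)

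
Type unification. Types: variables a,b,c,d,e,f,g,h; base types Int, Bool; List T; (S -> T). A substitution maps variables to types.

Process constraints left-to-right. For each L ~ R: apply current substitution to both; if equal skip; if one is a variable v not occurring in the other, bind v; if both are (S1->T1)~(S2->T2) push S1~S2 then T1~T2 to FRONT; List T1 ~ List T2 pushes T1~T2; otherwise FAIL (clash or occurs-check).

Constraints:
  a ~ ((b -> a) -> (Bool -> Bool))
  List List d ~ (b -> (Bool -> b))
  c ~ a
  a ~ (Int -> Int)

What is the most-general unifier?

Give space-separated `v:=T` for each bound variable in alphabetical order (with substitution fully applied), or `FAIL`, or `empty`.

Answer: FAIL

Derivation:
step 1: unify a ~ ((b -> a) -> (Bool -> Bool))  [subst: {-} | 3 pending]
  occurs-check fail: a in ((b -> a) -> (Bool -> Bool))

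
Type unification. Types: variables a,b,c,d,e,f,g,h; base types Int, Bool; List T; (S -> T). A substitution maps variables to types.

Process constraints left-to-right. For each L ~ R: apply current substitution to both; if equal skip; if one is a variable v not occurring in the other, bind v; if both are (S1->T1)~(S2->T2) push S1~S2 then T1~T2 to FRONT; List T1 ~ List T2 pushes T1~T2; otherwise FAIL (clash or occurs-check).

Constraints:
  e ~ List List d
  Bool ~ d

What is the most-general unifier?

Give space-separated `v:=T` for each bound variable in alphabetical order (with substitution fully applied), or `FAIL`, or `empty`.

Answer: d:=Bool e:=List List Bool

Derivation:
step 1: unify e ~ List List d  [subst: {-} | 1 pending]
  bind e := List List d
step 2: unify Bool ~ d  [subst: {e:=List List d} | 0 pending]
  bind d := Bool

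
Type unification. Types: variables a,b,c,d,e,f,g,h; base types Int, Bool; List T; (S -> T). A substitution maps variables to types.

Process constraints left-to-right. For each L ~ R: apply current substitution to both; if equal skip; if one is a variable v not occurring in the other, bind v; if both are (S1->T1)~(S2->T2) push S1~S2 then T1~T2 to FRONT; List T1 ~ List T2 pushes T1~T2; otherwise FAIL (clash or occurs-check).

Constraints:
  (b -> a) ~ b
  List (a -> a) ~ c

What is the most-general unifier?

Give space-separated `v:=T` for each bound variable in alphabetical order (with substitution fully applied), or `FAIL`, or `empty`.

Answer: FAIL

Derivation:
step 1: unify (b -> a) ~ b  [subst: {-} | 1 pending]
  occurs-check fail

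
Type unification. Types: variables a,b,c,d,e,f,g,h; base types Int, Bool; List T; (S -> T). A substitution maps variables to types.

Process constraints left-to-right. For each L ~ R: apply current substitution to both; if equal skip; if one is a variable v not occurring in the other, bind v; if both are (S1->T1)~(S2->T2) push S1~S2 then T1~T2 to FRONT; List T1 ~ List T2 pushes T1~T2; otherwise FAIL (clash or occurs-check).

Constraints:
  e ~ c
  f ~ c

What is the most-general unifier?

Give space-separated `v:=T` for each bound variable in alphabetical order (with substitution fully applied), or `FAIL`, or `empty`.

step 1: unify e ~ c  [subst: {-} | 1 pending]
  bind e := c
step 2: unify f ~ c  [subst: {e:=c} | 0 pending]
  bind f := c

Answer: e:=c f:=c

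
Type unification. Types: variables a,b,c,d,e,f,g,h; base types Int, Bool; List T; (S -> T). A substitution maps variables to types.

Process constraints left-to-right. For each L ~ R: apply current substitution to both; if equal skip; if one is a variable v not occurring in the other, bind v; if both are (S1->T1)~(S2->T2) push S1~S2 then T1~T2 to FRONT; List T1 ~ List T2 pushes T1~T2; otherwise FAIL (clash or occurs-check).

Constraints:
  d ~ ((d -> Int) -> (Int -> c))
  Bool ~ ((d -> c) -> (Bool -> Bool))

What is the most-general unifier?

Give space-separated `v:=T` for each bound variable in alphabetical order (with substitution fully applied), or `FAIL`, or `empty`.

step 1: unify d ~ ((d -> Int) -> (Int -> c))  [subst: {-} | 1 pending]
  occurs-check fail: d in ((d -> Int) -> (Int -> c))

Answer: FAIL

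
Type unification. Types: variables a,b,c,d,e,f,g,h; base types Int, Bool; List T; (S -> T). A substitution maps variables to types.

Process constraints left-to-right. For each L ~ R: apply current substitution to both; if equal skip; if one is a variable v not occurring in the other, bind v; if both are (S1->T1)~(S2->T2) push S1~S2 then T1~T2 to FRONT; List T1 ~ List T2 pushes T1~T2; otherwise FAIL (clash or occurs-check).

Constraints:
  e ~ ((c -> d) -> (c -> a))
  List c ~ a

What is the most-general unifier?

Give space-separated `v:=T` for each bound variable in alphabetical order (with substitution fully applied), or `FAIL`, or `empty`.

Answer: a:=List c e:=((c -> d) -> (c -> List c))

Derivation:
step 1: unify e ~ ((c -> d) -> (c -> a))  [subst: {-} | 1 pending]
  bind e := ((c -> d) -> (c -> a))
step 2: unify List c ~ a  [subst: {e:=((c -> d) -> (c -> a))} | 0 pending]
  bind a := List c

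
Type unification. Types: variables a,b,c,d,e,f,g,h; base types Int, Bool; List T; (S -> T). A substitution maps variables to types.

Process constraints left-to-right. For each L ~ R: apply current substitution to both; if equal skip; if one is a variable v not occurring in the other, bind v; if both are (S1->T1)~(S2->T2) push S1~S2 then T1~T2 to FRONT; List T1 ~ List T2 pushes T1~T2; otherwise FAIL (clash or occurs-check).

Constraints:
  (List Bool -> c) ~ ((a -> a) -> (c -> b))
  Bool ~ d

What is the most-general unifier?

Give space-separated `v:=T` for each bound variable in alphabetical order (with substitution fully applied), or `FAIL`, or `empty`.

step 1: unify (List Bool -> c) ~ ((a -> a) -> (c -> b))  [subst: {-} | 1 pending]
  -> decompose arrow: push List Bool~(a -> a), c~(c -> b)
step 2: unify List Bool ~ (a -> a)  [subst: {-} | 2 pending]
  clash: List Bool vs (a -> a)

Answer: FAIL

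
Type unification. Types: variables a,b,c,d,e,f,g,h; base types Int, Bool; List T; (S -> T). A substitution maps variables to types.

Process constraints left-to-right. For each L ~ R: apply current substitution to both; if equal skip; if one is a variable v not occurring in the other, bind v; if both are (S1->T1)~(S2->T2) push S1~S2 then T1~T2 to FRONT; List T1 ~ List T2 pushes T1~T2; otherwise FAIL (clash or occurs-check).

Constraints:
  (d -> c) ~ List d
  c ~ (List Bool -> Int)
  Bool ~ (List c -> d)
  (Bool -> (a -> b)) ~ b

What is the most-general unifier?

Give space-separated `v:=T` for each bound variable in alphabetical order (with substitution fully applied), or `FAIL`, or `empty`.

step 1: unify (d -> c) ~ List d  [subst: {-} | 3 pending]
  clash: (d -> c) vs List d

Answer: FAIL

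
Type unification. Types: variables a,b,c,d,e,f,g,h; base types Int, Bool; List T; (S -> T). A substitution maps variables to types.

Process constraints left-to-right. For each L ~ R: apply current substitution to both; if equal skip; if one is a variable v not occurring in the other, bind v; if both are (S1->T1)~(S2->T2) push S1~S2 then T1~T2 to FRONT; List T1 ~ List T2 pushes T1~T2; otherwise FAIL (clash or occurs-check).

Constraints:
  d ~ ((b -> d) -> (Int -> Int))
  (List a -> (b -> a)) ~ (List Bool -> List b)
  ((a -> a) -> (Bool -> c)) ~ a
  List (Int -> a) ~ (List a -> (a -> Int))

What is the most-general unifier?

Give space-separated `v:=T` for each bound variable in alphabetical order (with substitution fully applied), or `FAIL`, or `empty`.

step 1: unify d ~ ((b -> d) -> (Int -> Int))  [subst: {-} | 3 pending]
  occurs-check fail: d in ((b -> d) -> (Int -> Int))

Answer: FAIL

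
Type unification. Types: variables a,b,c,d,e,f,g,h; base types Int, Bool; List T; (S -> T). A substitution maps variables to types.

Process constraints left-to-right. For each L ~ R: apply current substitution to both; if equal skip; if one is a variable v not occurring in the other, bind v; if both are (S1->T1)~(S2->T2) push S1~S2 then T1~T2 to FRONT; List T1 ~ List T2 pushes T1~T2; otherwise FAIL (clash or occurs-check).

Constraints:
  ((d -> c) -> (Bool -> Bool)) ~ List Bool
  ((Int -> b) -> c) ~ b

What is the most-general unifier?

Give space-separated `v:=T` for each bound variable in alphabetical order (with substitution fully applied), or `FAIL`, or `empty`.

Answer: FAIL

Derivation:
step 1: unify ((d -> c) -> (Bool -> Bool)) ~ List Bool  [subst: {-} | 1 pending]
  clash: ((d -> c) -> (Bool -> Bool)) vs List Bool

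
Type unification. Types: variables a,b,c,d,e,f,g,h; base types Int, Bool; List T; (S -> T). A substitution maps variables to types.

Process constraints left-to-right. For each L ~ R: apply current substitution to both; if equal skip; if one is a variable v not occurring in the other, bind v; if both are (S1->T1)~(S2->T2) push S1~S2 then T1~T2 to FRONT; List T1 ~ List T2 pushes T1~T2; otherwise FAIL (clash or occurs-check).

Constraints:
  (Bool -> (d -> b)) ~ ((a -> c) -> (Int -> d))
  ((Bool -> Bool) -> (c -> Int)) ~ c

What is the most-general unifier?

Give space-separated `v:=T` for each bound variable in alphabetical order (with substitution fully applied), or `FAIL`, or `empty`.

Answer: FAIL

Derivation:
step 1: unify (Bool -> (d -> b)) ~ ((a -> c) -> (Int -> d))  [subst: {-} | 1 pending]
  -> decompose arrow: push Bool~(a -> c), (d -> b)~(Int -> d)
step 2: unify Bool ~ (a -> c)  [subst: {-} | 2 pending]
  clash: Bool vs (a -> c)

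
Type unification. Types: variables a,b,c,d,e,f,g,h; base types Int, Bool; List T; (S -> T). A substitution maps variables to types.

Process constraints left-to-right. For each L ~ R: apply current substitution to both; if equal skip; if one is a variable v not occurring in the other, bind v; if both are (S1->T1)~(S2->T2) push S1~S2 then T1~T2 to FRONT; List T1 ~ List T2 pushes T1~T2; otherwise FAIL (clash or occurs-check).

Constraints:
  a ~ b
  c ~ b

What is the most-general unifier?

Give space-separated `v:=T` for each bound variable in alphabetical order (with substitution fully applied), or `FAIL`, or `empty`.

Answer: a:=b c:=b

Derivation:
step 1: unify a ~ b  [subst: {-} | 1 pending]
  bind a := b
step 2: unify c ~ b  [subst: {a:=b} | 0 pending]
  bind c := b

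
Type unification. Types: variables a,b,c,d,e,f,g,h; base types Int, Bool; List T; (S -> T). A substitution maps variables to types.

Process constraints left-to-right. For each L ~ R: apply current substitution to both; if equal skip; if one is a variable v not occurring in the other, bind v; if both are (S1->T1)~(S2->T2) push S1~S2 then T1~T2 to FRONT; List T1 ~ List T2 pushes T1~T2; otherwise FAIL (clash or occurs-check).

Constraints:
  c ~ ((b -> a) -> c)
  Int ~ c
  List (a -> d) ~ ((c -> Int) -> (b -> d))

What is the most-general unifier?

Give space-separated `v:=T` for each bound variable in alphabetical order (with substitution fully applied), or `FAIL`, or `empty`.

Answer: FAIL

Derivation:
step 1: unify c ~ ((b -> a) -> c)  [subst: {-} | 2 pending]
  occurs-check fail: c in ((b -> a) -> c)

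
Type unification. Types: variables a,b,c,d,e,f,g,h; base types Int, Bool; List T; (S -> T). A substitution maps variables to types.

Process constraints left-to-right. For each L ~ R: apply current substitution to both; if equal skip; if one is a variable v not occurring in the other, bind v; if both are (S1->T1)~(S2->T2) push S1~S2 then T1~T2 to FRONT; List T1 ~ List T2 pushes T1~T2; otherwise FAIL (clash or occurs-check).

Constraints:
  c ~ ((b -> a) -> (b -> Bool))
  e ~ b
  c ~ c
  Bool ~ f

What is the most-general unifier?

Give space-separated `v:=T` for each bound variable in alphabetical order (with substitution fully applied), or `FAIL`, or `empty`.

Answer: c:=((b -> a) -> (b -> Bool)) e:=b f:=Bool

Derivation:
step 1: unify c ~ ((b -> a) -> (b -> Bool))  [subst: {-} | 3 pending]
  bind c := ((b -> a) -> (b -> Bool))
step 2: unify e ~ b  [subst: {c:=((b -> a) -> (b -> Bool))} | 2 pending]
  bind e := b
step 3: unify ((b -> a) -> (b -> Bool)) ~ ((b -> a) -> (b -> Bool))  [subst: {c:=((b -> a) -> (b -> Bool)), e:=b} | 1 pending]
  -> identical, skip
step 4: unify Bool ~ f  [subst: {c:=((b -> a) -> (b -> Bool)), e:=b} | 0 pending]
  bind f := Bool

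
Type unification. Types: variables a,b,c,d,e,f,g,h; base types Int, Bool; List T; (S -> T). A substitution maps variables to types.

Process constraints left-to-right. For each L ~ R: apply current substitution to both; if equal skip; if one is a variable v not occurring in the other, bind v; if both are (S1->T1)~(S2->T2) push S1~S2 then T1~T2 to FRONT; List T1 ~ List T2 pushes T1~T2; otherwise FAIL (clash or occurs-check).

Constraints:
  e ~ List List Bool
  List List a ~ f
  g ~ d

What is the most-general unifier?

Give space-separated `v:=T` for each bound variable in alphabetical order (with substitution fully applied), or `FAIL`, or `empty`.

Answer: e:=List List Bool f:=List List a g:=d

Derivation:
step 1: unify e ~ List List Bool  [subst: {-} | 2 pending]
  bind e := List List Bool
step 2: unify List List a ~ f  [subst: {e:=List List Bool} | 1 pending]
  bind f := List List a
step 3: unify g ~ d  [subst: {e:=List List Bool, f:=List List a} | 0 pending]
  bind g := d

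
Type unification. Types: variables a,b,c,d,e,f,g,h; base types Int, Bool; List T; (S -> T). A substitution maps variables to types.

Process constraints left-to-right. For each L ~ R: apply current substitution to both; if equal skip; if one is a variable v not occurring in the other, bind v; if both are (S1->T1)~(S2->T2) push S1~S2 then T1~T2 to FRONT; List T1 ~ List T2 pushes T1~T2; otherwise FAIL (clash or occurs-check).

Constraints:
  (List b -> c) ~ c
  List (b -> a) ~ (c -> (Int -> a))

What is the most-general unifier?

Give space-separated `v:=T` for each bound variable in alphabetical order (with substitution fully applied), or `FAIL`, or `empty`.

step 1: unify (List b -> c) ~ c  [subst: {-} | 1 pending]
  occurs-check fail

Answer: FAIL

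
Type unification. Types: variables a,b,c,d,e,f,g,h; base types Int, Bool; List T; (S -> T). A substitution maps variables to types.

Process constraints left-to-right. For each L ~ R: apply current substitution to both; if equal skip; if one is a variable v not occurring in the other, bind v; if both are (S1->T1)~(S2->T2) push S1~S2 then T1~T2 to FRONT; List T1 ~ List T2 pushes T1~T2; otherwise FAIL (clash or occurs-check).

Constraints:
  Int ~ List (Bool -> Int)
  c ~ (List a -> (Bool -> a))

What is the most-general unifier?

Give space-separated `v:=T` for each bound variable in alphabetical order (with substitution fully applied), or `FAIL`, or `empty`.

Answer: FAIL

Derivation:
step 1: unify Int ~ List (Bool -> Int)  [subst: {-} | 1 pending]
  clash: Int vs List (Bool -> Int)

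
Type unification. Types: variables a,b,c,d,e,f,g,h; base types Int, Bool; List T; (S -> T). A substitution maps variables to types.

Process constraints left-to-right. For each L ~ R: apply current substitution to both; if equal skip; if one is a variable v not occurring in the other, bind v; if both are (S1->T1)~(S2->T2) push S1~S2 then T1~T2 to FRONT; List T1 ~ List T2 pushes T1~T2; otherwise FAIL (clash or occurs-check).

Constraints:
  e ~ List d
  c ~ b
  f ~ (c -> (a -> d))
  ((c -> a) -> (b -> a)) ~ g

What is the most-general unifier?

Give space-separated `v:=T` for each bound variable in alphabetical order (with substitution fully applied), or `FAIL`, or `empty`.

step 1: unify e ~ List d  [subst: {-} | 3 pending]
  bind e := List d
step 2: unify c ~ b  [subst: {e:=List d} | 2 pending]
  bind c := b
step 3: unify f ~ (b -> (a -> d))  [subst: {e:=List d, c:=b} | 1 pending]
  bind f := (b -> (a -> d))
step 4: unify ((b -> a) -> (b -> a)) ~ g  [subst: {e:=List d, c:=b, f:=(b -> (a -> d))} | 0 pending]
  bind g := ((b -> a) -> (b -> a))

Answer: c:=b e:=List d f:=(b -> (a -> d)) g:=((b -> a) -> (b -> a))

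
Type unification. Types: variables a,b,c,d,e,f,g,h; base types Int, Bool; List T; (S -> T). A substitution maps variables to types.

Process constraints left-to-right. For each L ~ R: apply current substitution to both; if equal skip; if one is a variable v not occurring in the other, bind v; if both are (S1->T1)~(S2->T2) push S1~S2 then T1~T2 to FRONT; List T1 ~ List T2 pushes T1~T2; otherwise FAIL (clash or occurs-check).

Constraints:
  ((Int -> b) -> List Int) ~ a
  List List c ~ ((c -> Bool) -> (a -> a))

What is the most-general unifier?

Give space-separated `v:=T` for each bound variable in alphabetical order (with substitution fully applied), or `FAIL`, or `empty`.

Answer: FAIL

Derivation:
step 1: unify ((Int -> b) -> List Int) ~ a  [subst: {-} | 1 pending]
  bind a := ((Int -> b) -> List Int)
step 2: unify List List c ~ ((c -> Bool) -> (((Int -> b) -> List Int) -> ((Int -> b) -> List Int)))  [subst: {a:=((Int -> b) -> List Int)} | 0 pending]
  clash: List List c vs ((c -> Bool) -> (((Int -> b) -> List Int) -> ((Int -> b) -> List Int)))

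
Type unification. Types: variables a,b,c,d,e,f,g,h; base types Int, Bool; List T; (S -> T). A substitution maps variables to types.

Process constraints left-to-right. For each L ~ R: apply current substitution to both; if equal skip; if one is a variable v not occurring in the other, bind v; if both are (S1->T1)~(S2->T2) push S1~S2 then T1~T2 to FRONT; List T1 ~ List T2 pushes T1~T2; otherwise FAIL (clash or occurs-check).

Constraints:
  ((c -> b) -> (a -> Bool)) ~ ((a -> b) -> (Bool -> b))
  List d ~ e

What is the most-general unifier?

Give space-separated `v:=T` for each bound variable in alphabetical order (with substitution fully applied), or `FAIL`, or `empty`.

step 1: unify ((c -> b) -> (a -> Bool)) ~ ((a -> b) -> (Bool -> b))  [subst: {-} | 1 pending]
  -> decompose arrow: push (c -> b)~(a -> b), (a -> Bool)~(Bool -> b)
step 2: unify (c -> b) ~ (a -> b)  [subst: {-} | 2 pending]
  -> decompose arrow: push c~a, b~b
step 3: unify c ~ a  [subst: {-} | 3 pending]
  bind c := a
step 4: unify b ~ b  [subst: {c:=a} | 2 pending]
  -> identical, skip
step 5: unify (a -> Bool) ~ (Bool -> b)  [subst: {c:=a} | 1 pending]
  -> decompose arrow: push a~Bool, Bool~b
step 6: unify a ~ Bool  [subst: {c:=a} | 2 pending]
  bind a := Bool
step 7: unify Bool ~ b  [subst: {c:=a, a:=Bool} | 1 pending]
  bind b := Bool
step 8: unify List d ~ e  [subst: {c:=a, a:=Bool, b:=Bool} | 0 pending]
  bind e := List d

Answer: a:=Bool b:=Bool c:=Bool e:=List d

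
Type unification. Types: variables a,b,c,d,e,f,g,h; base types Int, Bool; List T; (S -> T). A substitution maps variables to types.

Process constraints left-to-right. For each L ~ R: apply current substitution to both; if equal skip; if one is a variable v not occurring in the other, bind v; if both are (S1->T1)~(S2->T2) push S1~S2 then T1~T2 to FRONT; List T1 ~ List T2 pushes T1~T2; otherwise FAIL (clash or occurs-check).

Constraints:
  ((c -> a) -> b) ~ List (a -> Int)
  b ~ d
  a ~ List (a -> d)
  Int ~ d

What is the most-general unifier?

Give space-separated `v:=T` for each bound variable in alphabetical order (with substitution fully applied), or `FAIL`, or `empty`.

step 1: unify ((c -> a) -> b) ~ List (a -> Int)  [subst: {-} | 3 pending]
  clash: ((c -> a) -> b) vs List (a -> Int)

Answer: FAIL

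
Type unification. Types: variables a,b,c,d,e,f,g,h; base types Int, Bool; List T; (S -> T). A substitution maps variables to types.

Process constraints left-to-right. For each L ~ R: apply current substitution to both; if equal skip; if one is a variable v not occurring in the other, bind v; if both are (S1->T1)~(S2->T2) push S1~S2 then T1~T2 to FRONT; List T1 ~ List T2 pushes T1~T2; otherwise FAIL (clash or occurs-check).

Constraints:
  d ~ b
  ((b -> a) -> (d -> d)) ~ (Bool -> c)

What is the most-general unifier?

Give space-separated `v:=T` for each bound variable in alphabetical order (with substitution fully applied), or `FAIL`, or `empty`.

step 1: unify d ~ b  [subst: {-} | 1 pending]
  bind d := b
step 2: unify ((b -> a) -> (b -> b)) ~ (Bool -> c)  [subst: {d:=b} | 0 pending]
  -> decompose arrow: push (b -> a)~Bool, (b -> b)~c
step 3: unify (b -> a) ~ Bool  [subst: {d:=b} | 1 pending]
  clash: (b -> a) vs Bool

Answer: FAIL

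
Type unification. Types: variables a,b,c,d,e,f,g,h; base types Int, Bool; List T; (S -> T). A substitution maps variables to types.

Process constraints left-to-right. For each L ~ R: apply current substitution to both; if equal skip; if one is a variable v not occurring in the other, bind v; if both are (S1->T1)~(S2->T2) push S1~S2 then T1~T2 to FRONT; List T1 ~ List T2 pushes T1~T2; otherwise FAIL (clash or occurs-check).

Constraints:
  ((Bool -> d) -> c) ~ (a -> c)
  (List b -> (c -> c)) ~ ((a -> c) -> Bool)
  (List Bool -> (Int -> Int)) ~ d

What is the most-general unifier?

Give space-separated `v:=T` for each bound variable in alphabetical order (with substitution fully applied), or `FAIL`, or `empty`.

Answer: FAIL

Derivation:
step 1: unify ((Bool -> d) -> c) ~ (a -> c)  [subst: {-} | 2 pending]
  -> decompose arrow: push (Bool -> d)~a, c~c
step 2: unify (Bool -> d) ~ a  [subst: {-} | 3 pending]
  bind a := (Bool -> d)
step 3: unify c ~ c  [subst: {a:=(Bool -> d)} | 2 pending]
  -> identical, skip
step 4: unify (List b -> (c -> c)) ~ (((Bool -> d) -> c) -> Bool)  [subst: {a:=(Bool -> d)} | 1 pending]
  -> decompose arrow: push List b~((Bool -> d) -> c), (c -> c)~Bool
step 5: unify List b ~ ((Bool -> d) -> c)  [subst: {a:=(Bool -> d)} | 2 pending]
  clash: List b vs ((Bool -> d) -> c)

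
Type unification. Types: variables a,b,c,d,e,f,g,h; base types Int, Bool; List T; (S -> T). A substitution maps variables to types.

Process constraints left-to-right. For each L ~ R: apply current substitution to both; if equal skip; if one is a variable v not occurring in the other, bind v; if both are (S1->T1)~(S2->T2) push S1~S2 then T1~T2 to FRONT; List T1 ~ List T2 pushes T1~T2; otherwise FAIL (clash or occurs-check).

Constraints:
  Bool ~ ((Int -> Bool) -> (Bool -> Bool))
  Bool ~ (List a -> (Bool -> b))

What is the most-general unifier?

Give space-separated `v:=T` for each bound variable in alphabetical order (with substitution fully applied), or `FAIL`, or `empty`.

Answer: FAIL

Derivation:
step 1: unify Bool ~ ((Int -> Bool) -> (Bool -> Bool))  [subst: {-} | 1 pending]
  clash: Bool vs ((Int -> Bool) -> (Bool -> Bool))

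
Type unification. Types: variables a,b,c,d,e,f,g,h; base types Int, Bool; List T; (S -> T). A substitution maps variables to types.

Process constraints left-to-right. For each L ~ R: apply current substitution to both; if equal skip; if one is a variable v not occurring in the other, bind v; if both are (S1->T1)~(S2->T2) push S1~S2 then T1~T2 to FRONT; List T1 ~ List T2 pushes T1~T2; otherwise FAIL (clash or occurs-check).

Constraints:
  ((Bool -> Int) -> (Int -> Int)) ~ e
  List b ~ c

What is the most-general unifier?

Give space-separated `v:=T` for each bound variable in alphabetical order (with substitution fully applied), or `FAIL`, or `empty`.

step 1: unify ((Bool -> Int) -> (Int -> Int)) ~ e  [subst: {-} | 1 pending]
  bind e := ((Bool -> Int) -> (Int -> Int))
step 2: unify List b ~ c  [subst: {e:=((Bool -> Int) -> (Int -> Int))} | 0 pending]
  bind c := List b

Answer: c:=List b e:=((Bool -> Int) -> (Int -> Int))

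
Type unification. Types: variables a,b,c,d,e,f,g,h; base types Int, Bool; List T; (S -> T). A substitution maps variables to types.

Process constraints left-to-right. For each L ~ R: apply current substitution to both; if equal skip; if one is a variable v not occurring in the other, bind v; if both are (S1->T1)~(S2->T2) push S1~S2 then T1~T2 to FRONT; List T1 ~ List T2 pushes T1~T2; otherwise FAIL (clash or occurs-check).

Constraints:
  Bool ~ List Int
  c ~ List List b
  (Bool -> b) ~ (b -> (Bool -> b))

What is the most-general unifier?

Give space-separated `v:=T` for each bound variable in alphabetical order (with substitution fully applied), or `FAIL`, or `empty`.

Answer: FAIL

Derivation:
step 1: unify Bool ~ List Int  [subst: {-} | 2 pending]
  clash: Bool vs List Int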